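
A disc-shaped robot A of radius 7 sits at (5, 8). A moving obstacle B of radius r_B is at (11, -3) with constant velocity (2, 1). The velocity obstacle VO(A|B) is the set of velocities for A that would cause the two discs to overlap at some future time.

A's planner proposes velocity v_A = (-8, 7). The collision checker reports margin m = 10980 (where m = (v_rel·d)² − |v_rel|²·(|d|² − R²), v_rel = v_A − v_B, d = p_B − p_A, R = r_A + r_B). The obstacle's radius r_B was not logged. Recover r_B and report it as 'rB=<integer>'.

m = 10980
d = (6, -11);  v_rel = (-10, 6),  |v_rel|² = 136
v_rel×d = (-10)·(-11) − (6)·(6) = 74
since m = R²·136 − 74²:  R² = (5476 + 10980) / 136 = 121
R = √121 = 11  ⇒  r_B = 11 − 7 = 4

rB=4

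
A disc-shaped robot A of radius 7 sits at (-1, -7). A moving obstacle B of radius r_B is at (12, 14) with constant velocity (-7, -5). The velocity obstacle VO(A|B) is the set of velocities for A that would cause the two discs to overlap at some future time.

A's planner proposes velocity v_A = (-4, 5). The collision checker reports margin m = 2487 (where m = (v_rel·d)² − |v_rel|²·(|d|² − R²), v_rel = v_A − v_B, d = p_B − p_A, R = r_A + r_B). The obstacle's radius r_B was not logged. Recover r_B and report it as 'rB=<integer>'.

m = 2487
d = (13, 21);  v_rel = (3, 10),  |v_rel|² = 109
v_rel×d = (3)·(21) − (10)·(13) = -67
since m = R²·109 − (-67)²:  R² = (4489 + 2487) / 109 = 64
R = √64 = 8  ⇒  r_B = 8 − 7 = 1

rB=1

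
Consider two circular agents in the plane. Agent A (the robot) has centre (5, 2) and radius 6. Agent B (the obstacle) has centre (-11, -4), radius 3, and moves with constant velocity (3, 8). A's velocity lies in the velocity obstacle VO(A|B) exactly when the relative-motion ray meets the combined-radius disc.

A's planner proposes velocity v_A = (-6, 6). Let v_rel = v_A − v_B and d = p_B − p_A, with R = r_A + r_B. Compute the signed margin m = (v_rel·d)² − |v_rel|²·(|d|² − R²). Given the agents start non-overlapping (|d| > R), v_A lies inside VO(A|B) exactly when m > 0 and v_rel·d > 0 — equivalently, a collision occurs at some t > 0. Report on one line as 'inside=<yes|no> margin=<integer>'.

d = (-16, -6),  |d|² = 292;  R = 6+3 = 9,  c = 292−9² = 211
v_rel = (-9, -2),  |v_rel|² = 85;  v_rel·d = (-9)·(-16) + (-2)·(-6) = 156
85·t² − 312·t + 211 = 0  ⇒  m = 156² − 85·211 = 6401
m = 6401 > 0,  v_rel·d = 156 > 0  ⇒  inside

inside=yes margin=6401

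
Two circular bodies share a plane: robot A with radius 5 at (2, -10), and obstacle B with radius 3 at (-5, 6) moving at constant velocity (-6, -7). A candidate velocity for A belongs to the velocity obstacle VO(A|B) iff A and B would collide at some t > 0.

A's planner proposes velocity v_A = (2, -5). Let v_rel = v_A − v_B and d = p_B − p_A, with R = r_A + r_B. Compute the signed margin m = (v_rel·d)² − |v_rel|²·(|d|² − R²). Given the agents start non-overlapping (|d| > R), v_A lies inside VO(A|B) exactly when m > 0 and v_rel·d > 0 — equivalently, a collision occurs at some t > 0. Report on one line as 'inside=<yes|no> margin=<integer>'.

d = (-7, 16),  |d|² = 305;  R = 5+3 = 8,  c = 305−8² = 241
v_rel = (8, 2),  |v_rel|² = 68;  v_rel·d = (8)·(-7) + (2)·(16) = -24
68·t² + 48·t + 241 = 0  ⇒  m = (-24)² − 68·241 = -15812
m = -15812 < 0,  v_rel·d = -24 < 0  ⇒  outside

inside=no margin=-15812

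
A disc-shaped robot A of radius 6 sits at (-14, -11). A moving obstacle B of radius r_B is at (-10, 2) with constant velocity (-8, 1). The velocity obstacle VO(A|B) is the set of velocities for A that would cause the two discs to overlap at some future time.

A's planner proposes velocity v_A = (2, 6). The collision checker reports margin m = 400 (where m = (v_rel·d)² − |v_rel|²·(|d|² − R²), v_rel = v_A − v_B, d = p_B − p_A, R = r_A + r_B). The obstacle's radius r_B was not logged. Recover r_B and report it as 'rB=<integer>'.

m = 400
d = (4, 13);  v_rel = (10, 5),  |v_rel|² = 125
v_rel×d = (10)·(13) − (5)·(4) = 110
since m = R²·125 − 110²:  R² = (12100 + 400) / 125 = 100
R = √100 = 10  ⇒  r_B = 10 − 6 = 4

rB=4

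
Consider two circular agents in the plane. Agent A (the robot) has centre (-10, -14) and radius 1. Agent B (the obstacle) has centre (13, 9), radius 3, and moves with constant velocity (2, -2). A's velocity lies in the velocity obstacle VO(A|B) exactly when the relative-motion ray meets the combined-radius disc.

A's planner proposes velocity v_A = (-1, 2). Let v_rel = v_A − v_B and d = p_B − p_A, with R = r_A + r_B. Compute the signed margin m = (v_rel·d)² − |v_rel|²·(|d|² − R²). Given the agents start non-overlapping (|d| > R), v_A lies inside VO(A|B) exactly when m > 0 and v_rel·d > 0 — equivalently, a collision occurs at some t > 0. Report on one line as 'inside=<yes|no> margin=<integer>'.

d = (23, 23),  |d|² = 1058;  R = 1+3 = 4,  c = 1058−4² = 1042
v_rel = (-3, 4),  |v_rel|² = 25;  v_rel·d = (-3)·(23) + (4)·(23) = 23
25·t² − 46·t + 1042 = 0  ⇒  m = 23² − 25·1042 = -25521
m = -25521 < 0,  v_rel·d = 23 > 0  ⇒  outside

inside=no margin=-25521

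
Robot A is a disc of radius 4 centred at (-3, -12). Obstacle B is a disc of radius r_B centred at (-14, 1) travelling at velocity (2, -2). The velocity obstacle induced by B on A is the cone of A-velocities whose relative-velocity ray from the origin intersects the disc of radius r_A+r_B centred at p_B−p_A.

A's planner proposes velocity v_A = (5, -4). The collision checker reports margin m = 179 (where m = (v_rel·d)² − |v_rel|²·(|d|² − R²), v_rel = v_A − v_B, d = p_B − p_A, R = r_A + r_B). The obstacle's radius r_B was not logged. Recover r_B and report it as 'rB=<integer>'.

m = 179
d = (-11, 13);  v_rel = (3, -2),  |v_rel|² = 13
v_rel×d = (3)·(13) − (-2)·(-11) = 17
since m = R²·13 − 17²:  R² = (289 + 179) / 13 = 36
R = √36 = 6  ⇒  r_B = 6 − 4 = 2

rB=2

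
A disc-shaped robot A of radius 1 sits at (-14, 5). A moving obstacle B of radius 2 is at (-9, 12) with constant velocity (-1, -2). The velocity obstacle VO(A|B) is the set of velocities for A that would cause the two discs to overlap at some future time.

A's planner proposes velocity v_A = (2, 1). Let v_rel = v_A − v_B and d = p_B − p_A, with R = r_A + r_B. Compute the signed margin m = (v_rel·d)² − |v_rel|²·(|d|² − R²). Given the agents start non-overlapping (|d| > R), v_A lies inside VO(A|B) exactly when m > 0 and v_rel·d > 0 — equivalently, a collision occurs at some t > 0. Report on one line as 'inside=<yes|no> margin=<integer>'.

d = (5, 7),  |d|² = 74;  R = 1+2 = 3,  c = 74−3² = 65
v_rel = (3, 3),  |v_rel|² = 18;  v_rel·d = (3)·(5) + (3)·(7) = 36
18·t² − 72·t + 65 = 0  ⇒  m = 36² − 18·65 = 126
m = 126 > 0,  v_rel·d = 36 > 0  ⇒  inside

inside=yes margin=126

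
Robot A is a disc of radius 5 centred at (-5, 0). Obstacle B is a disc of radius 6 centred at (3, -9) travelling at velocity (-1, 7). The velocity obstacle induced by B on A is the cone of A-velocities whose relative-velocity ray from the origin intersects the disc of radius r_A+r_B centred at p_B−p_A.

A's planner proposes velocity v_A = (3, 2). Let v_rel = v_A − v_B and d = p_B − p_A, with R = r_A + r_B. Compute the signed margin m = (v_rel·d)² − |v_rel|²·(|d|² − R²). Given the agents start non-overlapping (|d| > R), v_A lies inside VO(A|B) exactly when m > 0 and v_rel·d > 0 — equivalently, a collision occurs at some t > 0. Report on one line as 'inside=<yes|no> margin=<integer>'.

d = (8, -9),  |d|² = 145;  R = 5+6 = 11,  c = 145−11² = 24
v_rel = (4, -5),  |v_rel|² = 41;  v_rel·d = (4)·(8) + (-5)·(-9) = 77
41·t² − 154·t + 24 = 0  ⇒  m = 77² − 41·24 = 4945
m = 4945 > 0,  v_rel·d = 77 > 0  ⇒  inside

inside=yes margin=4945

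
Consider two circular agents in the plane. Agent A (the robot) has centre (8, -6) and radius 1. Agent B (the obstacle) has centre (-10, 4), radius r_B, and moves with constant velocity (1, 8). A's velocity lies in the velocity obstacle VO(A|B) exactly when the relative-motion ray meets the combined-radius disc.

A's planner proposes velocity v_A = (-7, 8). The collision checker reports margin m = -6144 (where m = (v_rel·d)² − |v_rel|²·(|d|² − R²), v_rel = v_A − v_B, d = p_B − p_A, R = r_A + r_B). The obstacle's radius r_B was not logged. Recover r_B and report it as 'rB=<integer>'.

m = -6144
d = (-18, 10);  v_rel = (-8, 0),  |v_rel|² = 64
v_rel×d = (-8)·(10) − (0)·(-18) = -80
since m = R²·64 − (-80)²:  R² = (6400 + -6144) / 64 = 4
R = √4 = 2  ⇒  r_B = 2 − 1 = 1

rB=1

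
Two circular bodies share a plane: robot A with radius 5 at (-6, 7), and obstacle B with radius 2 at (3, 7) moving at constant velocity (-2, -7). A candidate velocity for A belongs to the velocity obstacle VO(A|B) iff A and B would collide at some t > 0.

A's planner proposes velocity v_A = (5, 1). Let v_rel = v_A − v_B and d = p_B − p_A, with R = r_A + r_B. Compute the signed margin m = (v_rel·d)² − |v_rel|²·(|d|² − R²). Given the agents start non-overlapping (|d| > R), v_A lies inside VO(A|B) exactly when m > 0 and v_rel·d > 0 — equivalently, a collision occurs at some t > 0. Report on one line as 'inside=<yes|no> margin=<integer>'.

d = (9, 0),  |d|² = 81;  R = 5+2 = 7,  c = 81−7² = 32
v_rel = (7, 8),  |v_rel|² = 113;  v_rel·d = (7)·(9) + (8)·(0) = 63
113·t² − 126·t + 32 = 0  ⇒  m = 63² − 113·32 = 353
m = 353 > 0,  v_rel·d = 63 > 0  ⇒  inside

inside=yes margin=353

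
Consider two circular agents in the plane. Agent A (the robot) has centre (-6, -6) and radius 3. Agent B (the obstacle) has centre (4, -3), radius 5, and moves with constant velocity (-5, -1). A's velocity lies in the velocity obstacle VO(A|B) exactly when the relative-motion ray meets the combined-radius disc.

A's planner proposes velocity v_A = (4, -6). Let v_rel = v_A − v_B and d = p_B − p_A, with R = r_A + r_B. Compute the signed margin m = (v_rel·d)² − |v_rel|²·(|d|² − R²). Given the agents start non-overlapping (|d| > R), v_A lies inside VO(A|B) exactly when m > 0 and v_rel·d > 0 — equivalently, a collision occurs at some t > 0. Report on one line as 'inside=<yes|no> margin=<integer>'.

d = (10, 3),  |d|² = 109;  R = 3+5 = 8,  c = 109−8² = 45
v_rel = (9, -5),  |v_rel|² = 106;  v_rel·d = (9)·(10) + (-5)·(3) = 75
106·t² − 150·t + 45 = 0  ⇒  m = 75² − 106·45 = 855
m = 855 > 0,  v_rel·d = 75 > 0  ⇒  inside

inside=yes margin=855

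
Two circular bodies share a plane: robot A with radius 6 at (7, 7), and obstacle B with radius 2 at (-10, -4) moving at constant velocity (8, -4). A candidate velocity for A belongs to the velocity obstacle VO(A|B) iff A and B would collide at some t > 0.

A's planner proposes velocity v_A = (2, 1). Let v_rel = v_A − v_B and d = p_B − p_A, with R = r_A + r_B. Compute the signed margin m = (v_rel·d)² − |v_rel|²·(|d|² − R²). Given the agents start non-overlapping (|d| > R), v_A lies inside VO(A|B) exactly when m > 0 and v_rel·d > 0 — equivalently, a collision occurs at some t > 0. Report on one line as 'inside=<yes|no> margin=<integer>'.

d = (-17, -11),  |d|² = 410;  R = 6+2 = 8,  c = 410−8² = 346
v_rel = (-6, 5),  |v_rel|² = 61;  v_rel·d = (-6)·(-17) + (5)·(-11) = 47
61·t² − 94·t + 346 = 0  ⇒  m = 47² − 61·346 = -18897
m = -18897 < 0,  v_rel·d = 47 > 0  ⇒  outside

inside=no margin=-18897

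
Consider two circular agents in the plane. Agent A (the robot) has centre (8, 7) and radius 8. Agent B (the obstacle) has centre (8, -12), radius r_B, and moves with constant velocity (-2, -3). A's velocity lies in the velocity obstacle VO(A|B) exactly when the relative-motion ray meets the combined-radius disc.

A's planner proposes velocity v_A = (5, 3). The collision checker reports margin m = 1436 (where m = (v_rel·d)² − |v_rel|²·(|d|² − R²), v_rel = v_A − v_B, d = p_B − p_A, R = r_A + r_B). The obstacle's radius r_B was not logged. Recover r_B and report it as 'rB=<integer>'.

m = 1436
d = (0, -19);  v_rel = (7, 6),  |v_rel|² = 85
v_rel×d = (7)·(-19) − (6)·(0) = -133
since m = R²·85 − (-133)²:  R² = (17689 + 1436) / 85 = 225
R = √225 = 15  ⇒  r_B = 15 − 8 = 7

rB=7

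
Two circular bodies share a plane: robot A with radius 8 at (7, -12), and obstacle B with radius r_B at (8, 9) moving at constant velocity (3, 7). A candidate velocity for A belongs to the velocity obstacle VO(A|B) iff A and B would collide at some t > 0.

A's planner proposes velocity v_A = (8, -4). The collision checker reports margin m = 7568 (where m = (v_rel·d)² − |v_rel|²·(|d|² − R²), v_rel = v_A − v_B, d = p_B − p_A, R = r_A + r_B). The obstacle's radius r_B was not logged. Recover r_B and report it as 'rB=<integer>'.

m = 7568
d = (1, 21);  v_rel = (5, -11),  |v_rel|² = 146
v_rel×d = (5)·(21) − (-11)·(1) = 116
since m = R²·146 − 116²:  R² = (13456 + 7568) / 146 = 144
R = √144 = 12  ⇒  r_B = 12 − 8 = 4

rB=4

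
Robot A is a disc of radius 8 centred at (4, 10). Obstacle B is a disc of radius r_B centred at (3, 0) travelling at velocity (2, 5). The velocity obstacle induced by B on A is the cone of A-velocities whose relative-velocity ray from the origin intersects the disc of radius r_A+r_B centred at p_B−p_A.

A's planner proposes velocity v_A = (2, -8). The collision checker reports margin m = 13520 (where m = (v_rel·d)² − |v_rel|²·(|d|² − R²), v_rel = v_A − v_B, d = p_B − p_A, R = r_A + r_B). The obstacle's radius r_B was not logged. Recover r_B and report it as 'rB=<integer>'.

m = 13520
d = (-1, -10);  v_rel = (0, -13),  |v_rel|² = 169
v_rel×d = (0)·(-10) − (-13)·(-1) = -13
since m = R²·169 − (-13)²:  R² = (169 + 13520) / 169 = 81
R = √81 = 9  ⇒  r_B = 9 − 8 = 1

rB=1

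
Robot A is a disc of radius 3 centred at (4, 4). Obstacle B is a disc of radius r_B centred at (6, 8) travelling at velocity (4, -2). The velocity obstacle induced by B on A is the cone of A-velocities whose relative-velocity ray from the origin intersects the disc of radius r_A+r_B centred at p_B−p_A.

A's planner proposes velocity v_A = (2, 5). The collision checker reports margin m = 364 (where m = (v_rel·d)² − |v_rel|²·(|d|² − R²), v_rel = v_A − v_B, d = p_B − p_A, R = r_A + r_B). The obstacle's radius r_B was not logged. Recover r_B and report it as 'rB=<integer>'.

m = 364
d = (2, 4);  v_rel = (-2, 7),  |v_rel|² = 53
v_rel×d = (-2)·(4) − (7)·(2) = -22
since m = R²·53 − (-22)²:  R² = (484 + 364) / 53 = 16
R = √16 = 4  ⇒  r_B = 4 − 3 = 1

rB=1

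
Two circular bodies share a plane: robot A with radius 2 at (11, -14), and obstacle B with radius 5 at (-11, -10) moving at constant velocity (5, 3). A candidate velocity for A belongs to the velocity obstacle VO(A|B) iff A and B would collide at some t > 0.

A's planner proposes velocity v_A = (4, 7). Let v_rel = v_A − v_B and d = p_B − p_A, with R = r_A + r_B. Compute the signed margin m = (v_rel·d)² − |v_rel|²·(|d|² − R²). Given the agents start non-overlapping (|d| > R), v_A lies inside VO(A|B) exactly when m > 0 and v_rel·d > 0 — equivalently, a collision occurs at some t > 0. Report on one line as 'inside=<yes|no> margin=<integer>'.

d = (-22, 4),  |d|² = 500;  R = 2+5 = 7,  c = 500−7² = 451
v_rel = (-1, 4),  |v_rel|² = 17;  v_rel·d = (-1)·(-22) + (4)·(4) = 38
17·t² − 76·t + 451 = 0  ⇒  m = 38² − 17·451 = -6223
m = -6223 < 0,  v_rel·d = 38 > 0  ⇒  outside

inside=no margin=-6223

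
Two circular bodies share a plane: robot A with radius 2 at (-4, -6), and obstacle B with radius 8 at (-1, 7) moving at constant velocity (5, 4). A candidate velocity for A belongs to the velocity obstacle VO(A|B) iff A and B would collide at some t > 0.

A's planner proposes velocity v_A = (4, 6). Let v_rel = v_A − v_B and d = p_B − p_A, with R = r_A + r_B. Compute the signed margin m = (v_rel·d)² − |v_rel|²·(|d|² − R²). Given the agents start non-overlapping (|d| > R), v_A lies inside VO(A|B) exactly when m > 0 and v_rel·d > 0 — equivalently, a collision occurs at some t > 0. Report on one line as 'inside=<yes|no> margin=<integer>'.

d = (3, 13),  |d|² = 178;  R = 2+8 = 10,  c = 178−10² = 78
v_rel = (-1, 2),  |v_rel|² = 5;  v_rel·d = (-1)·(3) + (2)·(13) = 23
5·t² − 46·t + 78 = 0  ⇒  m = 23² − 5·78 = 139
m = 139 > 0,  v_rel·d = 23 > 0  ⇒  inside

inside=yes margin=139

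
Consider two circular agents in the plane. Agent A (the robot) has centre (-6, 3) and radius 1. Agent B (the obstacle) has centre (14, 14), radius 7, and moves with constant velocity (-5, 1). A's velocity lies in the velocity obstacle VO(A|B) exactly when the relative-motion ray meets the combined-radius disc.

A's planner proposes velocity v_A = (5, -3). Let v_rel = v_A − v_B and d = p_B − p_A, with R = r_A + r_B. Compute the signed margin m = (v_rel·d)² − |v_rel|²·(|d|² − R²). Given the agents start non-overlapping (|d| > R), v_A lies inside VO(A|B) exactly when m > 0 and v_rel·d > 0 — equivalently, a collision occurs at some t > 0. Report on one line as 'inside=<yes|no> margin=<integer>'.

d = (20, 11),  |d|² = 521;  R = 1+7 = 8,  c = 521−8² = 457
v_rel = (10, -4),  |v_rel|² = 116;  v_rel·d = (10)·(20) + (-4)·(11) = 156
116·t² − 312·t + 457 = 0  ⇒  m = 156² − 116·457 = -28676
m = -28676 < 0,  v_rel·d = 156 > 0  ⇒  outside

inside=no margin=-28676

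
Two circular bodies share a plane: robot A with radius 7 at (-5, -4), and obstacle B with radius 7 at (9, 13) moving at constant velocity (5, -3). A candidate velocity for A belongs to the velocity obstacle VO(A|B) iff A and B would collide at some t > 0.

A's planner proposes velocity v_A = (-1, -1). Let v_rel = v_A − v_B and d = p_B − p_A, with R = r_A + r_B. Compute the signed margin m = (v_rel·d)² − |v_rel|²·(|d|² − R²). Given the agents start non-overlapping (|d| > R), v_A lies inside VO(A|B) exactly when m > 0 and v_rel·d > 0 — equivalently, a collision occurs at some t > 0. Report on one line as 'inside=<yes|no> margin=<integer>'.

d = (14, 17),  |d|² = 485;  R = 7+7 = 14,  c = 485−14² = 289
v_rel = (-6, 2),  |v_rel|² = 40;  v_rel·d = (-6)·(14) + (2)·(17) = -50
40·t² + 100·t + 289 = 0  ⇒  m = (-50)² − 40·289 = -9060
m = -9060 < 0,  v_rel·d = -50 < 0  ⇒  outside

inside=no margin=-9060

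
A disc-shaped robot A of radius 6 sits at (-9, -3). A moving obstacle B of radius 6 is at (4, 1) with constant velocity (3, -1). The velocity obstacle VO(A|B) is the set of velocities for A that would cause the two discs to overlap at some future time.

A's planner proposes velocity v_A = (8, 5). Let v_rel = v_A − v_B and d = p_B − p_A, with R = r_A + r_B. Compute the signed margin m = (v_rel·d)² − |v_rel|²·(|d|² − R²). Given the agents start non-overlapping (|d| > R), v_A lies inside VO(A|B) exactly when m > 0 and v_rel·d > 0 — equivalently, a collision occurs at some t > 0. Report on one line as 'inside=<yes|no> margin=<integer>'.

d = (13, 4),  |d|² = 185;  R = 6+6 = 12,  c = 185−12² = 41
v_rel = (5, 6),  |v_rel|² = 61;  v_rel·d = (5)·(13) + (6)·(4) = 89
61·t² − 178·t + 41 = 0  ⇒  m = 89² − 61·41 = 5420
m = 5420 > 0,  v_rel·d = 89 > 0  ⇒  inside

inside=yes margin=5420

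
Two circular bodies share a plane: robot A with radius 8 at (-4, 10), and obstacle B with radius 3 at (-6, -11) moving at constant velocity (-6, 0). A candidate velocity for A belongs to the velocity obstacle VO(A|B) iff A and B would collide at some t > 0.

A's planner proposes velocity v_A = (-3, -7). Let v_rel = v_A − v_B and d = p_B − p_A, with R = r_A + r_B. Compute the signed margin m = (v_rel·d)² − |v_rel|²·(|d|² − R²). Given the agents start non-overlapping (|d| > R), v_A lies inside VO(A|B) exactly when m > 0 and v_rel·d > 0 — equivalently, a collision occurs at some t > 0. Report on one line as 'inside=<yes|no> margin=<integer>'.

d = (-2, -21),  |d|² = 445;  R = 8+3 = 11,  c = 445−11² = 324
v_rel = (3, -7),  |v_rel|² = 58;  v_rel·d = (3)·(-2) + (-7)·(-21) = 141
58·t² − 282·t + 324 = 0  ⇒  m = 141² − 58·324 = 1089
m = 1089 > 0,  v_rel·d = 141 > 0  ⇒  inside

inside=yes margin=1089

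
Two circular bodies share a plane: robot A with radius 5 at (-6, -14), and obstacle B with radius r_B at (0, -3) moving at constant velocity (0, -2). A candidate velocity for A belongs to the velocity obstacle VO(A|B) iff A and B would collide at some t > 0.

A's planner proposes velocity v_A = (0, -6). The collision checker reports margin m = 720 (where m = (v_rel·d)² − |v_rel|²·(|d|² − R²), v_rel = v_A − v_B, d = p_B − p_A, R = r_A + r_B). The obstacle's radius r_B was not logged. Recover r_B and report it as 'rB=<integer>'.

m = 720
d = (6, 11);  v_rel = (0, -4),  |v_rel|² = 16
v_rel×d = (0)·(11) − (-4)·(6) = 24
since m = R²·16 − 24²:  R² = (576 + 720) / 16 = 81
R = √81 = 9  ⇒  r_B = 9 − 5 = 4

rB=4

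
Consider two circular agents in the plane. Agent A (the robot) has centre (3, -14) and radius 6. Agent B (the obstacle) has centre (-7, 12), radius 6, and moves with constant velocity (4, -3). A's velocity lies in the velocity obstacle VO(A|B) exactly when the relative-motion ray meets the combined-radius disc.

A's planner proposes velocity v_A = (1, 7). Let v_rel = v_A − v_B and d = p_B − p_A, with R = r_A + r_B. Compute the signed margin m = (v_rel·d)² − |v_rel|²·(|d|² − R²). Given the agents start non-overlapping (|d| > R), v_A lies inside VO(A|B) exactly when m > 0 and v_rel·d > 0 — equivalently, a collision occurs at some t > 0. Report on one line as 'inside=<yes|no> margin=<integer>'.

d = (-10, 26),  |d|² = 776;  R = 6+6 = 12,  c = 776−12² = 632
v_rel = (-3, 10),  |v_rel|² = 109;  v_rel·d = (-3)·(-10) + (10)·(26) = 290
109·t² − 580·t + 632 = 0  ⇒  m = 290² − 109·632 = 15212
m = 15212 > 0,  v_rel·d = 290 > 0  ⇒  inside

inside=yes margin=15212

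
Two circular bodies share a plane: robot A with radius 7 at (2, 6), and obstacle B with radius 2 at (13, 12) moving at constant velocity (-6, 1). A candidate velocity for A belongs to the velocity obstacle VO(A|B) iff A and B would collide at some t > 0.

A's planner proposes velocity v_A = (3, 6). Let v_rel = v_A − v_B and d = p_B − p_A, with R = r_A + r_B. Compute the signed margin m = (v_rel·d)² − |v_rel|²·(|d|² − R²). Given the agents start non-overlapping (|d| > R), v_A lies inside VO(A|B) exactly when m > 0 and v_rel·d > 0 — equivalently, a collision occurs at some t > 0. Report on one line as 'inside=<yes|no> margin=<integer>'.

d = (11, 6),  |d|² = 157;  R = 7+2 = 9,  c = 157−9² = 76
v_rel = (9, 5),  |v_rel|² = 106;  v_rel·d = (9)·(11) + (5)·(6) = 129
106·t² − 258·t + 76 = 0  ⇒  m = 129² − 106·76 = 8585
m = 8585 > 0,  v_rel·d = 129 > 0  ⇒  inside

inside=yes margin=8585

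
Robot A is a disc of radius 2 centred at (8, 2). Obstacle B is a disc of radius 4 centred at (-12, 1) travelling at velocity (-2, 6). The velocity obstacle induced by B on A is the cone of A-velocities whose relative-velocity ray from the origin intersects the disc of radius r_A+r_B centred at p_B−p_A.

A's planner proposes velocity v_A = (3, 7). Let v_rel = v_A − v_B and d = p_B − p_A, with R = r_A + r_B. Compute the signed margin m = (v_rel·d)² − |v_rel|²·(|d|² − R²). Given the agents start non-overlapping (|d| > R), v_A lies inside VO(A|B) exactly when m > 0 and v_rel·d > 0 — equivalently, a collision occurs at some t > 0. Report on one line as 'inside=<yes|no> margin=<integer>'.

d = (-20, -1),  |d|² = 401;  R = 2+4 = 6,  c = 401−6² = 365
v_rel = (5, 1),  |v_rel|² = 26;  v_rel·d = (5)·(-20) + (1)·(-1) = -101
26·t² + 202·t + 365 = 0  ⇒  m = (-101)² − 26·365 = 711
m = 711 > 0,  v_rel·d = -101 < 0  ⇒  outside

inside=no margin=711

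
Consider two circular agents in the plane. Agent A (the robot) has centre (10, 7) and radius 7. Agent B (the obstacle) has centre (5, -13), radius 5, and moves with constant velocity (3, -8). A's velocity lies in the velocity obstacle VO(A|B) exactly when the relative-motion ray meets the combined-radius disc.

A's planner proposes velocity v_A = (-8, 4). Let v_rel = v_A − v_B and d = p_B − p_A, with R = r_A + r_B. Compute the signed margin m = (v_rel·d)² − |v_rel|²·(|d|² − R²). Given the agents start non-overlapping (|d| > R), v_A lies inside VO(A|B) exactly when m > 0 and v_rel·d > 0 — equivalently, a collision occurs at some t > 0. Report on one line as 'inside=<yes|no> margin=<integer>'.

d = (-5, -20),  |d|² = 425;  R = 7+5 = 12,  c = 425−12² = 281
v_rel = (-11, 12),  |v_rel|² = 265;  v_rel·d = (-11)·(-5) + (12)·(-20) = -185
265·t² + 370·t + 281 = 0  ⇒  m = (-185)² − 265·281 = -40240
m = -40240 < 0,  v_rel·d = -185 < 0  ⇒  outside

inside=no margin=-40240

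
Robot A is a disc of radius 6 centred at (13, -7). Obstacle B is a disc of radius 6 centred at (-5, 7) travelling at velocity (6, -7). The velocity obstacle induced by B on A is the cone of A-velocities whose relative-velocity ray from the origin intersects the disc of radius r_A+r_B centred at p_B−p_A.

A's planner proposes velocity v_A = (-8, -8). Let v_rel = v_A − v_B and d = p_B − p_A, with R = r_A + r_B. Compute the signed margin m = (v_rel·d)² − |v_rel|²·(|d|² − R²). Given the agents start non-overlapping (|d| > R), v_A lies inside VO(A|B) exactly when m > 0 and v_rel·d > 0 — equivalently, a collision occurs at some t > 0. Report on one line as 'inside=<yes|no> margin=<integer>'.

d = (-18, 14),  |d|² = 520;  R = 6+6 = 12,  c = 520−12² = 376
v_rel = (-14, -1),  |v_rel|² = 197;  v_rel·d = (-14)·(-18) + (-1)·(14) = 238
197·t² − 476·t + 376 = 0  ⇒  m = 238² − 197·376 = -17428
m = -17428 < 0,  v_rel·d = 238 > 0  ⇒  outside

inside=no margin=-17428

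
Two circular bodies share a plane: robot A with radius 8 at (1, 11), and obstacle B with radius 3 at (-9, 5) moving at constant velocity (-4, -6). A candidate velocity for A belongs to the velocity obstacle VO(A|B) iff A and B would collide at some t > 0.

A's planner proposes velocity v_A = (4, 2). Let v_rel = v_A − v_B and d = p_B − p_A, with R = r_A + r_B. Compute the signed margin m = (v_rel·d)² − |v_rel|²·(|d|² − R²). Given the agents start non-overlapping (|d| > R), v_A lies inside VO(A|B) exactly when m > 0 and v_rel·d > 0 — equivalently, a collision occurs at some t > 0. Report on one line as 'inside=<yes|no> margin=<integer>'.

d = (-10, -6),  |d|² = 136;  R = 8+3 = 11,  c = 136−11² = 15
v_rel = (8, 8),  |v_rel|² = 128;  v_rel·d = (8)·(-10) + (8)·(-6) = -128
128·t² + 256·t + 15 = 0  ⇒  m = (-128)² − 128·15 = 14464
m = 14464 > 0,  v_rel·d = -128 < 0  ⇒  outside

inside=no margin=14464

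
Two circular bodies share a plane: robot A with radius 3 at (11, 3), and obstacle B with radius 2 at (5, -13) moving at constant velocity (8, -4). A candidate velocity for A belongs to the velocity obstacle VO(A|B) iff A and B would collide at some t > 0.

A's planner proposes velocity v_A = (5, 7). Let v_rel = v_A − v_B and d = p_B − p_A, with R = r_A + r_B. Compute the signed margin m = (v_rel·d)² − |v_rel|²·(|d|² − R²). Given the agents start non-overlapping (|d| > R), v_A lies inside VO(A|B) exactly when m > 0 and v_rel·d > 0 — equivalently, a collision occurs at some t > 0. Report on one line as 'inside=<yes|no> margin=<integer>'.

d = (-6, -16),  |d|² = 292;  R = 3+2 = 5,  c = 292−5² = 267
v_rel = (-3, 11),  |v_rel|² = 130;  v_rel·d = (-3)·(-6) + (11)·(-16) = -158
130·t² + 316·t + 267 = 0  ⇒  m = (-158)² − 130·267 = -9746
m = -9746 < 0,  v_rel·d = -158 < 0  ⇒  outside

inside=no margin=-9746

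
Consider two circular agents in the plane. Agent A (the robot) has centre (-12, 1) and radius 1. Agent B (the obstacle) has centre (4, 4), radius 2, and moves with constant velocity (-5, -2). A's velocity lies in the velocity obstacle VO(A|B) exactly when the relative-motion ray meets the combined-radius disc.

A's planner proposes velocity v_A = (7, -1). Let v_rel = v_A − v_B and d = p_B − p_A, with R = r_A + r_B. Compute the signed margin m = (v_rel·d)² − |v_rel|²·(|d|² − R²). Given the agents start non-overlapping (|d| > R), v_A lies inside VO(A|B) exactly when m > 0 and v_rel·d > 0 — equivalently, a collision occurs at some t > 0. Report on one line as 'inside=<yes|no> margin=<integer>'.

d = (16, 3),  |d|² = 265;  R = 1+2 = 3,  c = 265−3² = 256
v_rel = (12, 1),  |v_rel|² = 145;  v_rel·d = (12)·(16) + (1)·(3) = 195
145·t² − 390·t + 256 = 0  ⇒  m = 195² − 145·256 = 905
m = 905 > 0,  v_rel·d = 195 > 0  ⇒  inside

inside=yes margin=905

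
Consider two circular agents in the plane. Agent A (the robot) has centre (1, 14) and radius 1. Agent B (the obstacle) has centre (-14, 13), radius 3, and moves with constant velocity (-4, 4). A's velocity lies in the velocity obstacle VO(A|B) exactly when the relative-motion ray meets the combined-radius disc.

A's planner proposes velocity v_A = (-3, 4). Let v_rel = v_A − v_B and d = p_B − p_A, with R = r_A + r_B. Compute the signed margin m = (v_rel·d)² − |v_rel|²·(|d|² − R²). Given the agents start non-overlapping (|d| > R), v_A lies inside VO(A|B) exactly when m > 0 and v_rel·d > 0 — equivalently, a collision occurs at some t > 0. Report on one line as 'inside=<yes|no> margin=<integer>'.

d = (-15, -1),  |d|² = 226;  R = 1+3 = 4,  c = 226−4² = 210
v_rel = (1, 0),  |v_rel|² = 1;  v_rel·d = (1)·(-15) + (0)·(-1) = -15
1·t² + 30·t + 210 = 0  ⇒  m = (-15)² − 1·210 = 15
m = 15 > 0,  v_rel·d = -15 < 0  ⇒  outside

inside=no margin=15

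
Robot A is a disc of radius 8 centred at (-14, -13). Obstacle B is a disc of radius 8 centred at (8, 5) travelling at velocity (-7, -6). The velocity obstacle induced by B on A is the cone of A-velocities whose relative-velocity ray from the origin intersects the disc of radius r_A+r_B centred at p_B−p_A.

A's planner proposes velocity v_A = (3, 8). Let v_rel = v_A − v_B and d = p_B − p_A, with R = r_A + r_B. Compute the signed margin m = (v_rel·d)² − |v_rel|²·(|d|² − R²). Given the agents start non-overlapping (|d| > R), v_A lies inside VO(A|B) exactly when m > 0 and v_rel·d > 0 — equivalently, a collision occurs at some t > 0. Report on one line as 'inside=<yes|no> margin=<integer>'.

d = (22, 18),  |d|² = 808;  R = 8+8 = 16,  c = 808−16² = 552
v_rel = (10, 14),  |v_rel|² = 296;  v_rel·d = (10)·(22) + (14)·(18) = 472
296·t² − 944·t + 552 = 0  ⇒  m = 472² − 296·552 = 59392
m = 59392 > 0,  v_rel·d = 472 > 0  ⇒  inside

inside=yes margin=59392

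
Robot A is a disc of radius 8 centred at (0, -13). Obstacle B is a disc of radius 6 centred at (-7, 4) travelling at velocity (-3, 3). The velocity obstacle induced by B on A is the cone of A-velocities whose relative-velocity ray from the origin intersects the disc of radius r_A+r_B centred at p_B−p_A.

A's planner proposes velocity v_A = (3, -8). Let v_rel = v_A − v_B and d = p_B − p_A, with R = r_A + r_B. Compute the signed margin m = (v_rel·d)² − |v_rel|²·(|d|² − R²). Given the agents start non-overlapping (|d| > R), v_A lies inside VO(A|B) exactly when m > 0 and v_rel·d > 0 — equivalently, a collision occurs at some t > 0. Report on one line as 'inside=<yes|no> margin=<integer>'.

d = (-7, 17),  |d|² = 338;  R = 8+6 = 14,  c = 338−14² = 142
v_rel = (6, -11),  |v_rel|² = 157;  v_rel·d = (6)·(-7) + (-11)·(17) = -229
157·t² + 458·t + 142 = 0  ⇒  m = (-229)² − 157·142 = 30147
m = 30147 > 0,  v_rel·d = -229 < 0  ⇒  outside

inside=no margin=30147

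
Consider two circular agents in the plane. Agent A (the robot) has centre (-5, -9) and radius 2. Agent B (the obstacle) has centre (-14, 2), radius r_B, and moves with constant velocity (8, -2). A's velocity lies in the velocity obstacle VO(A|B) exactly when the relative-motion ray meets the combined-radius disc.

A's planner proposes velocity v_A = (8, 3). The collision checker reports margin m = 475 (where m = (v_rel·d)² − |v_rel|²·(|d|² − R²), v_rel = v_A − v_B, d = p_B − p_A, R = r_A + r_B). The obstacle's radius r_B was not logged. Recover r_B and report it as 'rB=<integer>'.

m = 475
d = (-9, 11);  v_rel = (0, 5),  |v_rel|² = 25
v_rel×d = (0)·(11) − (5)·(-9) = 45
since m = R²·25 − 45²:  R² = (2025 + 475) / 25 = 100
R = √100 = 10  ⇒  r_B = 10 − 2 = 8

rB=8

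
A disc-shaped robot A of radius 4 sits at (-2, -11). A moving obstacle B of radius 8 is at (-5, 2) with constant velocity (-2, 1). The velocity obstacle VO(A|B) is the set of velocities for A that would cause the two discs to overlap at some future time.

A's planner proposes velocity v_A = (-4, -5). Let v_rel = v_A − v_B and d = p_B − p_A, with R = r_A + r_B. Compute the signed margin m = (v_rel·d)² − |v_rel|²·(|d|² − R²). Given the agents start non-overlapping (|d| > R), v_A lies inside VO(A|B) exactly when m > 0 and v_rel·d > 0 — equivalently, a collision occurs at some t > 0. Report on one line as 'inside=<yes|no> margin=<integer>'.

d = (-3, 13),  |d|² = 178;  R = 4+8 = 12,  c = 178−12² = 34
v_rel = (-2, -6),  |v_rel|² = 40;  v_rel·d = (-2)·(-3) + (-6)·(13) = -72
40·t² + 144·t + 34 = 0  ⇒  m = (-72)² − 40·34 = 3824
m = 3824 > 0,  v_rel·d = -72 < 0  ⇒  outside

inside=no margin=3824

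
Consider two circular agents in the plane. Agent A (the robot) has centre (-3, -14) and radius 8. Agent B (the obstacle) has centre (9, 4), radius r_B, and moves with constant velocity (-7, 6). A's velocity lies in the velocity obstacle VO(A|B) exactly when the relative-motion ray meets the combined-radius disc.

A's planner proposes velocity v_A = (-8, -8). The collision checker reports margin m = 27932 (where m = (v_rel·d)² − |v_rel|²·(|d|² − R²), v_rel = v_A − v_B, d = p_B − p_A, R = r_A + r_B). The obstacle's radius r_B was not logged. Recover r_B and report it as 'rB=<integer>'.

m = 27932
d = (12, 18);  v_rel = (-1, -14),  |v_rel|² = 197
v_rel×d = (-1)·(18) − (-14)·(12) = 150
since m = R²·197 − 150²:  R² = (22500 + 27932) / 197 = 256
R = √256 = 16  ⇒  r_B = 16 − 8 = 8

rB=8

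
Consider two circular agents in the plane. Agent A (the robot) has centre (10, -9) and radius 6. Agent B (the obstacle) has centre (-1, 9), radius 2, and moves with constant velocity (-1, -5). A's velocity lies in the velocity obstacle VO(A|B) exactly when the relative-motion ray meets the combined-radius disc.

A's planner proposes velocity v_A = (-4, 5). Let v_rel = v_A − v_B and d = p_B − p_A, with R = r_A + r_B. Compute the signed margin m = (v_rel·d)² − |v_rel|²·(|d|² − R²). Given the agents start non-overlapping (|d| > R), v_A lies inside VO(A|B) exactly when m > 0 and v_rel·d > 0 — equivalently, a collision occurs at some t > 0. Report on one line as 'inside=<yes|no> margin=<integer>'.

d = (-11, 18),  |d|² = 445;  R = 6+2 = 8,  c = 445−8² = 381
v_rel = (-3, 10),  |v_rel|² = 109;  v_rel·d = (-3)·(-11) + (10)·(18) = 213
109·t² − 426·t + 381 = 0  ⇒  m = 213² − 109·381 = 3840
m = 3840 > 0,  v_rel·d = 213 > 0  ⇒  inside

inside=yes margin=3840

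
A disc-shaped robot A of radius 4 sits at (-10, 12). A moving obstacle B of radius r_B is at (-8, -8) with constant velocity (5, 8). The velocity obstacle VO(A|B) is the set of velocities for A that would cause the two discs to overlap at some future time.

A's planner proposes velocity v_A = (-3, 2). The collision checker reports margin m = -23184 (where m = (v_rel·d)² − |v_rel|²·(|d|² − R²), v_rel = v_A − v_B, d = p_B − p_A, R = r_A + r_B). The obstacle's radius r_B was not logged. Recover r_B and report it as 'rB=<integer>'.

m = -23184
d = (2, -20);  v_rel = (-8, -6),  |v_rel|² = 100
v_rel×d = (-8)·(-20) − (-6)·(2) = 172
since m = R²·100 − 172²:  R² = (29584 + -23184) / 100 = 64
R = √64 = 8  ⇒  r_B = 8 − 4 = 4

rB=4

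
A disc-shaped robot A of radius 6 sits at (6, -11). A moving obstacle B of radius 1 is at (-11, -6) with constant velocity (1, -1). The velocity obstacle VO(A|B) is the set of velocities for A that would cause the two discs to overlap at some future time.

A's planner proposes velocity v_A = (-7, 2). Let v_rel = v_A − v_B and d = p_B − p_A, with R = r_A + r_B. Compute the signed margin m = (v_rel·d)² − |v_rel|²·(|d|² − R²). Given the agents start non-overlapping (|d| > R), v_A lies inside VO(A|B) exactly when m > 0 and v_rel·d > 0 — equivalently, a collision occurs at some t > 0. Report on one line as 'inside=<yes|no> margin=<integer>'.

d = (-17, 5),  |d|² = 314;  R = 6+1 = 7,  c = 314−7² = 265
v_rel = (-8, 3),  |v_rel|² = 73;  v_rel·d = (-8)·(-17) + (3)·(5) = 151
73·t² − 302·t + 265 = 0  ⇒  m = 151² − 73·265 = 3456
m = 3456 > 0,  v_rel·d = 151 > 0  ⇒  inside

inside=yes margin=3456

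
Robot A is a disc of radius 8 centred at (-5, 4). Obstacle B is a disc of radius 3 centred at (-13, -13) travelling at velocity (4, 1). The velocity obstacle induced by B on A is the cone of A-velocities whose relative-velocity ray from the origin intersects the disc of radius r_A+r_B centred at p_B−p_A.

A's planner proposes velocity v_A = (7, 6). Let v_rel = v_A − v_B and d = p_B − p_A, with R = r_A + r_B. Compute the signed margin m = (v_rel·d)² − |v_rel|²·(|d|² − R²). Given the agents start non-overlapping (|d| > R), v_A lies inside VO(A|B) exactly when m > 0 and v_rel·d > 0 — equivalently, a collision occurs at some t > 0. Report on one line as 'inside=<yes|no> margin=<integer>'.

d = (-8, -17),  |d|² = 353;  R = 8+3 = 11,  c = 353−11² = 232
v_rel = (3, 5),  |v_rel|² = 34;  v_rel·d = (3)·(-8) + (5)·(-17) = -109
34·t² + 218·t + 232 = 0  ⇒  m = (-109)² − 34·232 = 3993
m = 3993 > 0,  v_rel·d = -109 < 0  ⇒  outside

inside=no margin=3993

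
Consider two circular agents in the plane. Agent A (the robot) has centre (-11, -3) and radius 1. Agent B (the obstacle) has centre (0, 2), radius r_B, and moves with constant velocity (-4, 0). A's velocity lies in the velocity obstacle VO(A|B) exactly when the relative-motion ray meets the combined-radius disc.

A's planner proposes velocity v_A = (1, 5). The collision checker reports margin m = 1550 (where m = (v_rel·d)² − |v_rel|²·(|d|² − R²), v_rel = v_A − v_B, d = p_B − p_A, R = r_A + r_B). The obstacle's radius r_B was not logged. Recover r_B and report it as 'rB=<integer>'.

m = 1550
d = (11, 5);  v_rel = (5, 5),  |v_rel|² = 50
v_rel×d = (5)·(5) − (5)·(11) = -30
since m = R²·50 − (-30)²:  R² = (900 + 1550) / 50 = 49
R = √49 = 7  ⇒  r_B = 7 − 1 = 6

rB=6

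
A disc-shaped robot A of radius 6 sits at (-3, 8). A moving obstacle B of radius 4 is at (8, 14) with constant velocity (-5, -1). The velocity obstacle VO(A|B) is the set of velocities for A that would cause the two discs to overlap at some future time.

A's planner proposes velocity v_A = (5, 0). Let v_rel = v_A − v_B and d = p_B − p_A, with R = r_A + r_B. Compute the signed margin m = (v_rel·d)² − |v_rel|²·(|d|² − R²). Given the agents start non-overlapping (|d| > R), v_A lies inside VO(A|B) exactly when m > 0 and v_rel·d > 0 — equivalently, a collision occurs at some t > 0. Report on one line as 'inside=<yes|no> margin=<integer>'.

d = (11, 6),  |d|² = 157;  R = 6+4 = 10,  c = 157−10² = 57
v_rel = (10, 1),  |v_rel|² = 101;  v_rel·d = (10)·(11) + (1)·(6) = 116
101·t² − 232·t + 57 = 0  ⇒  m = 116² − 101·57 = 7699
m = 7699 > 0,  v_rel·d = 116 > 0  ⇒  inside

inside=yes margin=7699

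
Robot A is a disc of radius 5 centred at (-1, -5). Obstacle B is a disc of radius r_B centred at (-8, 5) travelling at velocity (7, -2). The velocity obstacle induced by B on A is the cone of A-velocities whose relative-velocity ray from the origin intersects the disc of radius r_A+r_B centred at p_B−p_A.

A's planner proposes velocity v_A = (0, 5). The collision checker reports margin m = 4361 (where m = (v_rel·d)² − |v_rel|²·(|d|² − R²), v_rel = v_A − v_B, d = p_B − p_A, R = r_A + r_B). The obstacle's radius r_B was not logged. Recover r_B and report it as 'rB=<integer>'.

m = 4361
d = (-7, 10);  v_rel = (-7, 7),  |v_rel|² = 98
v_rel×d = (-7)·(10) − (7)·(-7) = -21
since m = R²·98 − (-21)²:  R² = (441 + 4361) / 98 = 49
R = √49 = 7  ⇒  r_B = 7 − 5 = 2

rB=2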